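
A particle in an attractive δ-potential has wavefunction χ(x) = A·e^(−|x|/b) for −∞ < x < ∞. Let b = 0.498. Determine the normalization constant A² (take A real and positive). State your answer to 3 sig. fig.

A^2 ≈ 2.01

Require ∫ |χ|² dx = 1 over the whole domain.
Carrying out the integral gives A² · b.
So A² = (b)^(−1).
Plugging in b = 0.498 yields A = 1.417.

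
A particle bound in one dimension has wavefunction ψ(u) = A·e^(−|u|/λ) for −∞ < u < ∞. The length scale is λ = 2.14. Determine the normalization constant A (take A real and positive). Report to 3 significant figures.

A ≈ 0.684

Normalization requires ∫|ψ|² du = 1, integrated from −∞ to ∞.
The integral (without the A² prefactor) comes out to λ.
So A² = (λ)^(−1).
Substituting λ = 2.14 gives A² = 0.4673, so A = 0.6836.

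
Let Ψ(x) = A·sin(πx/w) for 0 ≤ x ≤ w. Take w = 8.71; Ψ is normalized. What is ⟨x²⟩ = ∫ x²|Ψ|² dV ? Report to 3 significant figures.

⟨x²⟩ = ∫ x^2 |Ψ|² dx over the full domain.
Evaluating both integrals, ⟨x²⟩ = -w^2/(2·π^2) + w^2/3.
With w = 8.71, ⟨x^2⟩ = 21.44.

⟨x^2⟩ ≈ 21.4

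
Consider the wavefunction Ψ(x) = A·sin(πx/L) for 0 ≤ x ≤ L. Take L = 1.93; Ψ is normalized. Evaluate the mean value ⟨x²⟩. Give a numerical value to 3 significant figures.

⟨x^2⟩ ≈ 1.05

By definition ⟨x²⟩ = ∫ x^2 |Ψ(x)|² dx.
The ratio of the moment integral to the normalization integral gives ⟨x²⟩ = -L^2/(2·π^2) + L^2/3.
Putting L = 1.93 gives 1.053.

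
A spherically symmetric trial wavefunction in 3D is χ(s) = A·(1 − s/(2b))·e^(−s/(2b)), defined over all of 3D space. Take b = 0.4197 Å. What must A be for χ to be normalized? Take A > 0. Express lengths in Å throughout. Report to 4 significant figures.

Normalization requires ∫|χ|² 4πs² ds = 1, integrated from 0 to ∞.
(Spherical symmetry: dV = 4πs² ds.)
Recall ∫₀^∞ s^m e^(−s/β) ds = m!·β^(m+1), with χ = A·(1 − s/(2b))·e^(−s/(2b)), the integral evaluates to A²·[8·π·b^3].
Hence A² = 1/[8·π·b^3].
Plugging in b = 0.4197 yields A = 0.73362.

A ≈ 0.7336 Å^(-3/2)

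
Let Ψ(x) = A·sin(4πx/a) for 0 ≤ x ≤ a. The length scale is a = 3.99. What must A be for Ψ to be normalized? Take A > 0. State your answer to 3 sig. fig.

A ≈ 0.708

Normalization requires ∫|Ψ|² dx = 1, integrated from 0 to a.
With ∫₀^a sin²(nπx/a) dx = a/2, carrying out the integral gives A² · a/2.
Plugging in a = 3.99 yields A = 0.7080.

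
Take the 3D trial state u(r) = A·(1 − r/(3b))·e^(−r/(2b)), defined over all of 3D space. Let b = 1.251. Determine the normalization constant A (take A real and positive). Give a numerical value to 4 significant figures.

A ≈ 0.2469

Require ∫ |u|² 4πr² dr = 1 over the whole domain.
With ∫₀^∞ r^4 e^(−αr) dr = 4!/α^5, carrying out the integral gives A² · 8·π·b^3/3.
Setting this equal to 1 gives A² = 1/(8·π·b^3/3).
Plugging in b = 1.251 yields A = 0.24692.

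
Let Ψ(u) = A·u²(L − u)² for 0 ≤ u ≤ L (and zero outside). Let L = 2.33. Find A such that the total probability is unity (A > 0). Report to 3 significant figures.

A ≈ 0.558

The normalization condition is ∫|Ψ|² du = 1 from 0 to L.
Expanding the polynomial and integrating term by term, ∫|Ψ|² du = A²·(L^9/630).
Substituting L = 2.33 gives A² = 0.3113, so A = 0.5579.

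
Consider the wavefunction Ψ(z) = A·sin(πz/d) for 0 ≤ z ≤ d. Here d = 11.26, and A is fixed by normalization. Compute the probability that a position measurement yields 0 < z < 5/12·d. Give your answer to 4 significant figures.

|Ψ|² is the probability density, so P = ∫_{0}^{5/12·d} |Ψ|² dz.
Since A² = 1/(d/2), this is the region integral divided by the full normalization integral.
Let u = z/d; then A² and the length scale cancel, so P = ∫_{0}^{5/12} sin(π·u)^2 du ÷ ∫_{0}^{1} sin(π·u)^2 du.
Using ∫ sin(π·u)^2 du = u/2 - sin(2·π·u)/(4·π), the numerator is 5/24 - 1/(8·π) and the denominator is 1/2.
Taking the ratio, P = (-3 + 5·π)/(12·π).

P ≈ 0.3371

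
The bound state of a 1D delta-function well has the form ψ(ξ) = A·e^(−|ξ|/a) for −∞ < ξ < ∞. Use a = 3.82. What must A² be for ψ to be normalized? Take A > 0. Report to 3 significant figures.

Require ∫ |ψ|² dξ = 1 over the whole domain.
With ∫₀^∞ ξ^0 e^(−αξ) dξ = 0!/α^1, the integral (without the A² prefactor) comes out to a.
Substituting a = 3.82 gives A² = 0.2618, so A = 0.5116.

A^2 ≈ 0.262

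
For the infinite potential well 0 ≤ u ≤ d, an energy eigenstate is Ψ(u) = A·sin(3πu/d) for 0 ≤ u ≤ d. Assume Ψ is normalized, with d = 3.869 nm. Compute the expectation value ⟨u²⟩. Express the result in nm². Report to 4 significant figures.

By definition ⟨u²⟩ = ∫ u^2 |Ψ(u)|² du.
Using sin²θ = (1 − cos 2θ)/2, the ratio of the moment integral to the normalization integral gives ⟨u²⟩ = -d^2/(18·π^2) + d^2/3.
Putting d = 3.869 gives 4.9055.

⟨u^2⟩ ≈ 4.905 nm^2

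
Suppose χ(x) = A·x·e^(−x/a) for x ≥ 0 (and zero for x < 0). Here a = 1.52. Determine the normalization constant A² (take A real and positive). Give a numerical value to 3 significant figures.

A^2 ≈ 1.14

The normalization condition is ∫|χ|² dx = 1 from 0 to ∞.
With χ = A·x·e^(−x/a), the integral evaluates to A²·[a^3/4].
Setting this equal to 1 gives A² = 1/(a^3/4).
Substituting a = 1.52 gives A² = 1.139, so A = 1.067.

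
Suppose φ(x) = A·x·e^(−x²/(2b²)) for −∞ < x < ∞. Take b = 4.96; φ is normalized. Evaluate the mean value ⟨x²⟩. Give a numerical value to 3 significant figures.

By definition ⟨x²⟩ = ∫ x^2 |φ(x)|² dx.
With ∫_{−∞}^{∞} x^(2m) e^(−αx²) dx = (2m−1)!!·√π / (2^m α^(m+1/2)), since the A² factors cancel between numerator and denominator, ⟨x²⟩ = 3·b^2/2.
Putting b = 4.96 gives 36.90.

⟨x^2⟩ ≈ 36.9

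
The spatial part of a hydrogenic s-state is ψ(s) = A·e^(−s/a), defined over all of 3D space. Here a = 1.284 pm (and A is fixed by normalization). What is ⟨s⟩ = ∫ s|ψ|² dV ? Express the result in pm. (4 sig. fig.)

By definition ⟨s⟩ = ∫ s |ψ(s)|² 4πs² ds.
The ratio of the moment integral to the normalization integral gives ⟨s⟩ = 3·a/2.
Putting a = 1.284 gives 1.9260.

⟨s⟩ ≈ 1.926 pm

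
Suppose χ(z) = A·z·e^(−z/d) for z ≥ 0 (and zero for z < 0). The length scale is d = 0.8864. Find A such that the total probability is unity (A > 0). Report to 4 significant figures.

We need A² ∫|f|² dz = 1, taking the integral from 0 to ∞.
With ∫₀^∞ z^2 e^(−αz) dz = 2!/α^3, carrying out the integral gives A² · d^3/4.
Hence A² = 1/[d^3/4].
Substituting d = 0.8864 gives A² = 5.7434, so A = 2.3965.

A ≈ 2.397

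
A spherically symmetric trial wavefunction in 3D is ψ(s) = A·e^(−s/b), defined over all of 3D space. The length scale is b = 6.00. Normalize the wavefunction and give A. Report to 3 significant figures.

A ≈ 0.0384

Require ∫ |ψ|² 4πs² ds = 1 over the whole domain.
∫|ψ|² 4πs² ds = A²·(π·b^3).
Hence A² = 1/[π·b^3].
With b = 6.00: A² = 0.001474 and A = 0.03839.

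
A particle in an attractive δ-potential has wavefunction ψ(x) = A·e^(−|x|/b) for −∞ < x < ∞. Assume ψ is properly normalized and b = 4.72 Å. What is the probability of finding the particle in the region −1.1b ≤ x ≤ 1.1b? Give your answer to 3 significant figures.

P ≈ 0.889

P = ∫_{−1.1b}^{1.1b} |ψ(x)|² dx.
The normalization integral ∫|ψ|²dx over the whole domain equals b·A², and A² cancels in the ratio.
Both integrals are even about x = 0, so only the x ≥ 0 halves are needed (the factors of 2 cancel). Let u = x/b; then A² and the length scale cancel, so P = ∫_{0}^{1.1} e^(-2·u) du ÷ ∫_{0}^{∞} e^(-2·u) du.
An antiderivative of e^(-2·u) is -e^(-2·u)/2; evaluating from 0 to 1.1 gives 1/2 - e^(-11/5)/2, while the full integral is 1/2.
Evaluating gives P = 0.8892.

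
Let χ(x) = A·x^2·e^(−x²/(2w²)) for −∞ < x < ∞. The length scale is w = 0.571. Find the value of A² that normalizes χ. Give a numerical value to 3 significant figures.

A^2 ≈ 12.4

The normalization condition is ∫|χ|² dx = 1 from −∞ to ∞.
With ∫_{−∞}^{∞} x^(2m) e^(−αx²) dx = (2m−1)!!·√π / (2^m α^(m+1/2)), ∫|χ|² dx = A²·(3·√(π)·w^5/4).
So A² = (3·√(π)·w^5/4)^(−1).
With w = 0.571: A² = 12.39 and A = 3.520.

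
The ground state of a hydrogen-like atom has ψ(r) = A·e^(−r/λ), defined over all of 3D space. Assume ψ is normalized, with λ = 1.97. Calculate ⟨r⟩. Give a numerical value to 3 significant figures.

⟨r⟩ ≈ 2.96

⟨r⟩ = ∫ r |ψ|² 4πr² dr over the full domain.
The ratio of the moment integral to the normalization integral gives ⟨r⟩ = 3·λ/2.
Putting λ = 1.97 gives 2.955.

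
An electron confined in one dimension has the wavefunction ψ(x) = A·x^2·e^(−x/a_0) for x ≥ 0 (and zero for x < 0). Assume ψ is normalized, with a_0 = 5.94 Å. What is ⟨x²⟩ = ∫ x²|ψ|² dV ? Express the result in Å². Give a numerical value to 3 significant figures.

By definition ⟨x²⟩ = ∫ x^2 |ψ(x)|² dx.
Using ∫₀^∞ xⁿ e^(−αx) dx = n!/αⁿ⁺¹, evaluating both integrals, ⟨x²⟩ = 15·a_0^2/2.
With a_0 = 5.94, ⟨x^2⟩ = 264.6.

⟨x^2⟩ ≈ 265 Å^2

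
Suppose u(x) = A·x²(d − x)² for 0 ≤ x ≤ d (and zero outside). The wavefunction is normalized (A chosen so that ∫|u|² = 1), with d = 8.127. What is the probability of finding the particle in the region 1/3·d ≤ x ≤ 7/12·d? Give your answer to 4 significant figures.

P = ∫_{1/3·d}^{7/12·d} |u(x)|² dx.
The normalization integral ∫|u|²dx over the whole domain equals d^9/630·A², and A² cancels in the ratio.
Substituting t = x/d, A² and the length scale cancel in the ratio: P = ∫_{1/3}^{7/12} t^4·(1 - t)^4 dt / ∫_{0}^{1} t^4·(1 - t)^4 dt.
With ∫ t^4·(1 - t)^4 dt = t^5·(70·t^4 - 315·t^3 + 540·t^2 - 420·t + 126)/630 + C, the region integral is ≈ 0.000877499 and the full one is 1/630.
Taking the ratio, P = 0.55282.

P ≈ 0.5528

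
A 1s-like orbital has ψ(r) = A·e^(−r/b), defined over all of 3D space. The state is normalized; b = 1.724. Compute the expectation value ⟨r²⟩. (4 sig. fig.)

⟨r²⟩ = ∫ r^2 |ψ|² 4πr² dr over the full domain.
Using ∫₀^∞ rⁿ e^(−αr) dr = n!/αⁿ⁺¹, the ratio of the moment integral to the normalization integral gives ⟨r²⟩ = 3·b^2.
Putting b = 1.724 gives 8.9165.

⟨r^2⟩ ≈ 8.917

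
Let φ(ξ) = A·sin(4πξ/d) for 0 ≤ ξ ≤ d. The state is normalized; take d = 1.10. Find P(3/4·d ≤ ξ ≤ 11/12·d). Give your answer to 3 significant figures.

P ≈ 0.201

The probability is P = ∫ |φ|² dξ over [3/4·d, 11/12·d].
Since A² = 1/(d/2), this is the region integral divided by the full normalization integral.
Let u = ξ/d; then A² and the length scale cancel, so P = ∫_{3/4}^{11/12} sin(4·π·u)^2 du ÷ ∫_{0}^{1} sin(4·π·u)^2 du.
An antiderivative of sin(4·π·u)^2 is u/2 - sin(4·π·u)·cos(4·π·u)/(8·π); evaluating from 3/4 to 11/12 gives √(3)/(32·π) + 1/12, while the full integral is 1/2.
Evaluating gives P = (√(3)/16 + π/6)/π.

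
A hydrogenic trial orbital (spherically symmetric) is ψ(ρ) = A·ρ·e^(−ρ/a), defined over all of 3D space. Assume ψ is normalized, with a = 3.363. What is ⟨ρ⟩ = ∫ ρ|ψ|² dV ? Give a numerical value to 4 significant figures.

⟨ρ⟩ ≈ 8.408

⟨ρ⟩ = ∫ ρ |ψ|² 4πρ² dρ over the full domain.
Recall ∫₀^∞ ρ^m e^(−ρ/β) dρ = m!·β^(m+1), since the A² factors cancel between numerator and denominator, ⟨ρ⟩ = 5·a/2.
With a = 3.363, ⟨ρ⟩ = 8.4075.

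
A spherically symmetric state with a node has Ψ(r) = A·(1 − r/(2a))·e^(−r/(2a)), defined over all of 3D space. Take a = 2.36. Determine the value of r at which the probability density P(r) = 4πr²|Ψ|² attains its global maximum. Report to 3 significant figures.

Differentiate P(r) = 4πr²|Ψ|² with respect to r and set to zero.
This gives r = a·(√(5) + 3).
With a = 2.36, the most probable radial distance is 12.36.

r ≈ 12.4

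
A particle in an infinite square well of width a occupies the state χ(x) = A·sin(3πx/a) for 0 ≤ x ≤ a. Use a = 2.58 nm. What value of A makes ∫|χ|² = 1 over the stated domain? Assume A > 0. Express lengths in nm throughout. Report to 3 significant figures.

A ≈ 0.880 nm^(-1/2)

Require ∫ |χ|² dx = 1 over the whole domain.
With ∫₀^a sin²(nπx/a) dx = a/2, carrying out the integral gives A² · a/2.
Hence A² = 1/[a/2].
Plugging in a = 2.58 yields A = 0.8805.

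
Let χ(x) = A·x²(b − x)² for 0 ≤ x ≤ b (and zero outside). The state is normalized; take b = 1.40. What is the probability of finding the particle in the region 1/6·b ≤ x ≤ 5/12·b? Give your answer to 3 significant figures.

The probability is P = ∫ |χ|² dx over [1/6·b, 5/12·b].
With A² fixed by ∫|χ|² = 1, i.e. A² = (b^9/630)^(−1), substitute and integrate.
Substituting u = x/b, A² and the length scale cancel in the ratio: P = ∫_{1/6}^{5/12} u^4·(1 - u)^4 du / ∫_{0}^{1} u^4·(1 - u)^4 du.
With ∫ u^4·(1 - u)^4 du = u^5·(70·u^4 - 315·u^3 + 540·u^2 - 420·u + 126)/630 + C, the region integral is ≈ 0.00046568 and the full one is 1/630.
This works out to P = 0.2934.

P ≈ 0.293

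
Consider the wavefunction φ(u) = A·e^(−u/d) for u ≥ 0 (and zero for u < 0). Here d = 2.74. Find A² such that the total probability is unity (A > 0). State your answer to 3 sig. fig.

A^2 ≈ 0.730

We need A² ∫|f|² du = 1, taking the integral from 0 to ∞.
Using ∫₀^∞ uⁿ e^(−αu) du = n!/αⁿ⁺¹, the integral (without the A² prefactor) comes out to d/2.
So A² = (d/2)^(−1).
Plugging in d = 2.74 yields A = 0.8544.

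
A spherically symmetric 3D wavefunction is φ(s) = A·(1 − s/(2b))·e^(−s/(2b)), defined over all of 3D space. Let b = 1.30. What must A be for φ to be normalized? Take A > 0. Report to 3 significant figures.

A ≈ 0.135

The normalization condition is ∫|φ|² 4πs² ds = 1 from 0 to ∞.
The angular integral contributes 4π, leaving ∫₀^∞ s²|φ|² ds.
Recall ∫₀^∞ s^m e^(−s/β) ds = m!·β^(m+1), ∫|φ|² 4πs² ds = A²·(8·π·b^3).
Hence A² = 1/[8·π·b^3].
Plugging in b = 1.30 yields A = 0.1346.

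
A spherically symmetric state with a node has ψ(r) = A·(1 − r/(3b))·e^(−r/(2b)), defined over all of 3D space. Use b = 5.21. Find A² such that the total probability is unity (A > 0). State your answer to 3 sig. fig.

Normalization requires ∫|ψ|² 4πr² dr = 1, integrated from 0 to ∞.
The angular integral contributes 4π, leaving ∫₀^∞ r²|ψ|² dr.
Recall ∫₀^∞ r^m e^(−r/β) dr = m!·β^(m+1), carrying out the integral gives A² · 8·π·b^3/3.
So A² = (8·π·b^3/3)^(−1).
Plugging in b = 5.21 yields A = 0.02905.

A^2 ≈ 0.000844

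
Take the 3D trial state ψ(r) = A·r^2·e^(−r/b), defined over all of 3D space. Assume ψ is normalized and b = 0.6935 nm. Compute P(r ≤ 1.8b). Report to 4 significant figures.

With dV = 4πr²dr, the probability is ∫|ψ|² dV over r ≤ 1.8b.
Normalization gives A² = 1/(45·π·b^7/2).
Let u = r/b; then A², 4π and the length scale all cancel, so P = ∫_{0}^{1.8} u^6·e^(-2·u) du ÷ ∫_{0}^{∞} u^6·e^(-2·u) du.
An antiderivative of u^6·e^(-2·u) is -(4·u^6 + 12·u^5 + 30·u^4 + 60·u^3 + 90·u^2 + 90·u + 45)·e^(-2·u)/8; evaluating from 0 to 1.8 gives ≈ 0.412163, while the full integral is 45/8.
Taking the ratio yields P = 0.073273.

P ≈ 0.07327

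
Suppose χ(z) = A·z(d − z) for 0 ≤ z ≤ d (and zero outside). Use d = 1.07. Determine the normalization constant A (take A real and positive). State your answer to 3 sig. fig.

Require ∫ |χ|² dz = 1 over the whole domain.
Expanding the polynomial and integrating term by term, the integral (without the A² prefactor) comes out to d^5/30.
Hence A² = 1/[d^5/30].
With d = 1.07: A² = 21.39 and A = 4.625.

A ≈ 4.62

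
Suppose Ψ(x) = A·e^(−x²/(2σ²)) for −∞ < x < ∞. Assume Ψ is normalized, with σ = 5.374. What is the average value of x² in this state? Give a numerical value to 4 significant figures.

⟨x^2⟩ ≈ 14.44

⟨x²⟩ = ∫ x^2 |Ψ|² dx over the full domain.
Differentiating ∫e^(−αx²) dx = √(π/α) under α to get the higher moments, evaluating both integrals, ⟨x²⟩ = σ^2/2.
With σ = 5.374, ⟨x^2⟩ = 14.440.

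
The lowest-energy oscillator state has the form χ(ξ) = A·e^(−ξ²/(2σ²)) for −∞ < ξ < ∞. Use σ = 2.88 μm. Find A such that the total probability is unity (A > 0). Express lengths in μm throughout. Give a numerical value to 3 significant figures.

A ≈ 0.443 μm^(-1/2)

The normalization condition is ∫|χ|² dξ = 1 from −∞ to ∞.
∫|χ|² dξ = A²·(√(π)·σ).
Setting this equal to 1 gives A² = 1/(√(π)·σ).
Substituting σ = 2.88 gives A² = 0.1959, so A = 0.4426.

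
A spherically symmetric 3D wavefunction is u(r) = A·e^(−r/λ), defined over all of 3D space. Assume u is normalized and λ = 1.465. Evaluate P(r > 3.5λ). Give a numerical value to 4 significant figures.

P ≈ 0.02964

Integrate the radial probability density 4πr²|u|² over r > 3.5λ.
Normalization gives A² = 1/(π·λ^3).
In terms of t = r/λ (A², 4π and the length scale all cancel between numerator and denominator), P = [∫_{3.5}^{∞} t^2·e^(-2·t) dt] / [∫_{0}^{∞} t^2·e^(-2·t) dt].
Using ∫ t^2·e^(-2·t) dt = -(2·t^2 + 2·t + 1)·e^(-2·t)/4, the numerator is 65·e^(-7)/8 and the denominator is 1/4.
Taking the ratio yields P = 0.029636.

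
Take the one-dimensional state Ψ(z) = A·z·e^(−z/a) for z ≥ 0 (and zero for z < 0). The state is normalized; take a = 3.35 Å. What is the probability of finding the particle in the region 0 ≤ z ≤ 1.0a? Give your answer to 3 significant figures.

P ≈ 0.323

|Ψ|² is the probability density, so P = ∫_{0}^{1.0a} |Ψ|² dz.
With A² fixed by ∫|Ψ|² = 1, i.e. A² = (a^3/4)^(−1), substitute and integrate.
Substituting u = z/a, A² and the length scale cancel in the ratio: P = ∫_{0}^{1.0} u^2·e^(-2·u) du / ∫_{0}^{∞} u^2·e^(-2·u) du.
Using ∫ u^2·e^(-2·u) du = -(2·u^2 + 2·u + 1)·e^(-2·u)/4, the numerator is 1/4 - 5·e^(-2)/4 and the denominator is 1/4.
Taking the ratio, P = 0.3233.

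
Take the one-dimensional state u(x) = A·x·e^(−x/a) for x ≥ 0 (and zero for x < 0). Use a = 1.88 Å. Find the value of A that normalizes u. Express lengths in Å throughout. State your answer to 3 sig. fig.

A ≈ 0.776 Å^(-3/2)

Require ∫ |u|² dx = 1 over the whole domain.
Using ∫₀^∞ xⁿ e^(−αx) dx = n!/αⁿ⁺¹, carrying out the integral gives A² · a^3/4.
So A² = (a^3/4)^(−1).
Plugging in a = 1.88 yields A = 0.7759.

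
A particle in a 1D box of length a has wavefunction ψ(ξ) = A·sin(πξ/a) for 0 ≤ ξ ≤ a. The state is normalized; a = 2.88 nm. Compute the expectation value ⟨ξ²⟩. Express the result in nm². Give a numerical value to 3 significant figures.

⟨ξ^2⟩ ≈ 2.34 nm^2

The expectation value is the |ψ|²-weighted average of ξ^2: ∫ ξ^2|ψ|² dξ.
The ratio of the moment integral to the normalization integral gives ⟨ξ²⟩ = -a^2/(2·π^2) + a^2/3.
Putting a = 2.88 gives 2.345.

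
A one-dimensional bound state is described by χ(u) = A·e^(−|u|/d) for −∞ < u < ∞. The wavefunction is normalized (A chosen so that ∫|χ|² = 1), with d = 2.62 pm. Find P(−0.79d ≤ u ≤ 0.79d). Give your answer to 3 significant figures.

|χ|² is the probability density, so P = ∫_{−0.79d}^{0.79d} |χ|² du.
The normalization integral ∫|χ|²du over the whole domain equals d·A², and A² cancels in the ratio.
By symmetry take twice the u ≥ 0 contribution in numerator and denominator; the 2's cancel. Substituting t = u/d, A² and the length scale cancel in the ratio: P = ∫_{0}^{0.79} e^(-2·t) dt / ∫_{0}^{∞} e^(-2·t) dt.
With ∫ e^(-2·t) dt = -e^(-2·t)/2 + C, the region integral is 1/2 - e^(-79/50)/2 and the full one is 1/2.
This works out to P = 0.7940.

P ≈ 0.794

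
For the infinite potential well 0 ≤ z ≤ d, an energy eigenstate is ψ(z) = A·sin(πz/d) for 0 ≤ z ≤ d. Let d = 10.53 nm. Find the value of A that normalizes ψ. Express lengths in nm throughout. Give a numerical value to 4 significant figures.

The normalization condition is ∫|ψ|² dz = 1 from 0 to d.
With ∫₀^d sin²(nπz/d) dz = d/2, with ψ = A·sin(πz/d), the integral evaluates to A²·[d/2].
Plugging in d = 10.53 yields A = 0.43581.

A ≈ 0.4358 nm^(-1/2)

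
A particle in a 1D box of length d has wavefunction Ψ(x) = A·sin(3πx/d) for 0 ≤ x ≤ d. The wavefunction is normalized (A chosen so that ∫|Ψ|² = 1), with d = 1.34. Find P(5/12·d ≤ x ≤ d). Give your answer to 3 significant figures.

P ≈ 0.636

|Ψ|² is the probability density, so P = ∫_{5/12·d}^{d} |Ψ|² dx.
With A² fixed by ∫|Ψ|² = 1, i.e. A² = (d/2)^(−1), substitute and integrate.
Substituting u = x/d, A² and the length scale cancel in the ratio: P = ∫_{5/12}^{1} sin(3·π·u)^2 du / ∫_{0}^{1} sin(3·π·u)^2 du.
An antiderivative of sin(3·π·u)^2 is u/2 - sin(6·π·u)/(12·π); evaluating from 5/12 to 1 gives 1/(12·π) + 7/24, while the full integral is 1/2.
This works out to P = (2 + 7·π)/(12·π).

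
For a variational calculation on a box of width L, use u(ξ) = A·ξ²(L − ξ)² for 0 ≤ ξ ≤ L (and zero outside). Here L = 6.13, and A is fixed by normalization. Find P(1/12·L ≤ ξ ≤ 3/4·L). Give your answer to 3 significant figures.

P ≈ 0.951

P = ∫_{1/12·L}^{3/4·L} |u(ξ)|² dξ.
Since A² = 1/(L^9/630), this is the region integral divided by the full normalization integral.
In terms of t = ξ/L (A² and the length scale cancel between numerator and denominator), P = [∫_{1/12}^{3/4} t^4·(1 - t)^4 dt] / [∫_{0}^{1} t^4·(1 - t)^4 dt].
With ∫ t^4·(1 - t)^4 dt = t^5·(70·t^4 - 315·t^3 + 540·t^2 - 420·t + 126)/630 + C, the region integral is ≈ 0.0015090 and the full one is 1/630.
This works out to P = 0.9507.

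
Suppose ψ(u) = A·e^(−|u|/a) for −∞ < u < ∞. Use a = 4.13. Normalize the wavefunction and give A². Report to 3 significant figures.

The normalization condition is ∫|ψ|² du = 1 from −∞ to ∞.
Recall ∫₀^∞ u^m e^(−u/β) du = m!·β^(m+1), the integral (without the A² prefactor) comes out to a.
Setting this equal to 1 gives A² = 1/(a).
Plugging in a = 4.13 yields A = 0.4921.

A^2 ≈ 0.242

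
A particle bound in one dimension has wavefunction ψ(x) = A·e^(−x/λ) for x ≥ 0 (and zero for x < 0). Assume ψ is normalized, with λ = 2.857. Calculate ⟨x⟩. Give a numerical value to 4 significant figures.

⟨x⟩ ≈ 1.429

By definition ⟨x⟩ = ∫ x |ψ(x)|² dx.
The ratio of the moment integral to the normalization integral gives ⟨x⟩ = λ/2.
Putting λ = 2.857 gives 1.4285.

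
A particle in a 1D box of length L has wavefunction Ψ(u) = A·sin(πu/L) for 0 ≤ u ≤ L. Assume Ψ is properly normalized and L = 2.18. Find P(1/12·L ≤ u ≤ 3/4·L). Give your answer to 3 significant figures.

|Ψ|² is the probability density, so P = ∫_{1/12·L}^{3/4·L} |Ψ|² du.
With A² fixed by ∫|Ψ|² = 1, i.e. A² = (L/2)^(−1), substitute and integrate.
Substituting t = u/L, A² and the length scale cancel in the ratio: P = ∫_{1/12}^{3/4} sin(π·t)^2 dt / ∫_{0}^{1} sin(π·t)^2 dt.
With ∫ sin(π·t)^2 dt = t/2 - sin(2·π·t)/(4·π) + C, the region integral is 3/(8·π) + 1/3 and the full one is 1/2.
Taking the ratio, P = (9 + 8·π)/(12·π).

P ≈ 0.905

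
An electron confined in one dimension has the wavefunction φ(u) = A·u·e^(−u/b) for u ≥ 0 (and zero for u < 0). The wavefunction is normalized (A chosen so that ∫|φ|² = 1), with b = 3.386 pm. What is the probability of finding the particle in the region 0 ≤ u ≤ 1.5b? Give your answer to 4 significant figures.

P ≈ 0.5768

The probability is P = ∫ |φ|² du over [0, 1.5b].
The normalization integral ∫|φ|²du over the whole domain equals b^3/4·A², and A² cancels in the ratio.
In terms of t = u/b (A² and the length scale cancel between numerator and denominator), P = [∫_{0}^{1.5} t^2·e^(-2·t) dt] / [∫_{0}^{∞} t^2·e^(-2·t) dt].
An antiderivative of t^2·e^(-2·t) is -(2·t^2 + 2·t + 1)·e^(-2·t)/4; evaluating from 0 to 1.5 gives 1/4 - 17·e^(-3)/8, while the full integral is 1/4.
Evaluating gives P = 0.57681.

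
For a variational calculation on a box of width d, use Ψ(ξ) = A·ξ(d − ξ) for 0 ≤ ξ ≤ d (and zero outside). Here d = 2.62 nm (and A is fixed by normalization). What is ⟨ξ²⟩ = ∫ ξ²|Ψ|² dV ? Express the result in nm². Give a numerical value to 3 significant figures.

⟨ξ^2⟩ ≈ 1.96 nm^2

The expectation value is the |Ψ|²-weighted average of ξ^2: ∫ ξ^2|Ψ|² dξ.
Since the A² factors cancel between numerator and denominator, ⟨ξ²⟩ = 2·d^2/7.
With d = 2.62, ⟨ξ^2⟩ = 1.961.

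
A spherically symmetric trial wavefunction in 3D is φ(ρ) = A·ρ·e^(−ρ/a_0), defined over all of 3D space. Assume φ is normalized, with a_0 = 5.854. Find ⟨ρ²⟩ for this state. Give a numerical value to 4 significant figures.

The expectation value is the |φ|²-weighted average of ρ^2: ∫ ρ^2|φ|² 4πρ² dρ.
Evaluating both integrals, ⟨ρ²⟩ = 15·a_0^2/2.
With a_0 = 5.854, ⟨ρ^2⟩ = 257.02.

⟨ρ^2⟩ ≈ 257.0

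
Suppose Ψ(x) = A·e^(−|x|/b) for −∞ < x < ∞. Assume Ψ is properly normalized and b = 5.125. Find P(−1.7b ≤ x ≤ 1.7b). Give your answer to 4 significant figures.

P ≈ 0.9666

P = ∫_{−1.7b}^{1.7b} |Ψ(x)|² dx.
Since A² = 1/(b), this is the region integral divided by the full normalization integral.
By symmetry take twice the x ≥ 0 contribution in numerator and denominator; the 2's cancel. Let u = x/b; then A² and the length scale cancel, so P = ∫_{0}^{1.7} e^(-2·u) du ÷ ∫_{0}^{∞} e^(-2·u) du.
Using ∫ e^(-2·u) du = -e^(-2·u)/2, the numerator is 1/2 - e^(-17/5)/2 and the denominator is 1/2.
Taking the ratio, P = 0.96663.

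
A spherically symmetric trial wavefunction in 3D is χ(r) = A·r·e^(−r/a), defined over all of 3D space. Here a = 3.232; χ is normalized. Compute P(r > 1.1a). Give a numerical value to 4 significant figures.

P = ∫ |χ|² 4πr² dr over r > 1.1a.
Normalization gives A² = 1/(3·π·a^5).
In terms of u = r/a (A², 4π and the length scale all cancel between numerator and denominator), P = [∫_{1.1}^{∞} u^4·e^(-2·u) du] / [∫_{0}^{∞} u^4·e^(-2·u) du].
An antiderivative of u^4·e^(-2·u) is -(u^4/2 + u^3 + 3·u^2/2 + 3·u/2 + 3/4)·e^(-2·u); evaluating from 1.1 to ∞ gives ≈ 0.695628, while the full integral is 3/4.
The region integral divided by the full integral gives P = 0.92750.

P ≈ 0.9275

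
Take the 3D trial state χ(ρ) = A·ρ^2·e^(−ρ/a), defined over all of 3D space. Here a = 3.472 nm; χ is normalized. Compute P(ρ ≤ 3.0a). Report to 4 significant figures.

P ≈ 0.3937

P = ∫ |χ|² 4πρ² dρ over ρ ≤ 3.0a.
A² is fixed by ∫₀^∞ 4πρ²|χ|² dρ = 1, i.e. A² = (45·π·a^7/2)^(−1).
Substituting u = ρ/a, A², 4π and the length scale all cancel in the ratio: P = ∫_{0}^{3.0} u^6·e^(-2·u) du / ∫_{0}^{∞} u^6·e^(-2·u) du.
With ∫ u^6·e^(-2·u) du = -(4·u^6 + 12·u^5 + 30·u^4 + 60·u^3 + 90·u^2 + 90·u + 45)·e^(-2·u)/8 + C, the region integral is ≈ 2.21455 and the full one is 45/8.
This evaluates to P = 0.39370.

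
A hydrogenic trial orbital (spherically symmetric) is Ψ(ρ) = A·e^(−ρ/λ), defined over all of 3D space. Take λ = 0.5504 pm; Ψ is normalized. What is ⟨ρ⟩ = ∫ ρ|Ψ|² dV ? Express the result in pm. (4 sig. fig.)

⟨ρ⟩ ≈ 0.8256 pm

⟨ρ⟩ = ∫ ρ |Ψ|² 4πρ² dρ over the full domain.
Using ∫₀^∞ ρⁿ e^(−αρ) dρ = n!/αⁿ⁺¹, since the A² factors cancel between numerator and denominator, ⟨ρ⟩ = 3·λ/2.
With λ = 0.5504, ⟨ρ⟩ = 0.82560.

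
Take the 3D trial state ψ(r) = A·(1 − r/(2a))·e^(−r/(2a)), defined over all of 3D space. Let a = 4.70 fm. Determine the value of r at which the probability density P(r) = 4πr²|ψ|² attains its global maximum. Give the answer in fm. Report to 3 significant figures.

r ≈ 24.6 fm

Differentiate P(r) = 4πr²|ψ|² with respect to r and set to zero.
This gives r = a·(√(5) + 3).
With a = 4.70, the most probable radial distance is 24.61 fm.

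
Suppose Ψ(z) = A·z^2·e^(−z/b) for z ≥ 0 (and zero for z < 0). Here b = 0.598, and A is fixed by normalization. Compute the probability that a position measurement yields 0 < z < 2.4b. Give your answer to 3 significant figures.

P ≈ 0.524

The probability is P = ∫ |Ψ|² dz over [0, 2.4b].
With A² fixed by ∫|Ψ|² = 1, i.e. A² = (3·b^5/4)^(−1), substitute and integrate.
In terms of u = z/b (A² and the length scale cancel between numerator and denominator), P = [∫_{0}^{2.4} u^4·e^(-2·u) du] / [∫_{0}^{∞} u^4·e^(-2·u) du].
Using ∫ u^4·e^(-2·u) du = -(u^4/2 + u^3 + 3·u^2/2 + 3·u/2 + 3/4)·e^(-2·u), the numerator is ≈ 0.39281 and the denominator is 3/4.
The result is P = 0.5237.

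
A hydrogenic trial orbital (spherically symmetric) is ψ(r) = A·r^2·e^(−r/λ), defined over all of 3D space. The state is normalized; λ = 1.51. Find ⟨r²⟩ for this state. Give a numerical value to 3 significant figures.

The expectation value is the |ψ|²-weighted average of r^2: ∫ r^2|ψ|² 4πr² dr.
Using ∫₀^∞ rⁿ e^(−αr) dr = n!/αⁿ⁺¹, evaluating both integrals, ⟨r²⟩ = 14·λ^2.
Putting λ = 1.51 gives 31.92.

⟨r^2⟩ ≈ 31.9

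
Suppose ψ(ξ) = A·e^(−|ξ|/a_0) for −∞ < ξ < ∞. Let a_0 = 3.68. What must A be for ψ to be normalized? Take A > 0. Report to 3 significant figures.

A ≈ 0.521

Normalization requires ∫|ψ|² dξ = 1, integrated from −∞ to ∞.
With ∫₀^∞ ξ^0 e^(−αξ) dξ = 0!/α^1, ∫|ψ|² dξ = A²·(a_0).
Hence A² = 1/[a_0].
With a_0 = 3.68: A² = 0.2717 and A = 0.5213.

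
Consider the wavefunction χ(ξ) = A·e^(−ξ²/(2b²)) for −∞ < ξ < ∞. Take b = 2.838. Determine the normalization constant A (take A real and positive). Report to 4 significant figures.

A ≈ 0.4459

We need A² ∫|f|² dξ = 1, taking the integral from −∞ to ∞.
Using the Gaussian integral ∫_{−∞}^{∞} e^(−αξ²) dξ = √(π/α), carrying out the integral gives A² · √(π)·b.
Setting this equal to 1 gives A² = 1/(√(π)·b).
Plugging in b = 2.838 yields A = 0.44587.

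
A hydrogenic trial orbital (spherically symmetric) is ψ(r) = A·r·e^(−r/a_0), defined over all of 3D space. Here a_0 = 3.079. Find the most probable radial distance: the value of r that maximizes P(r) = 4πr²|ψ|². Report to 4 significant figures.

r ≈ 6.158

Set d/dr [P(r) = 4πr²|ψ|²] = 0 and solve for r > 0.
This gives r = 2·a_0.
With a_0 = 3.079, the most probable radial distance is 6.1580.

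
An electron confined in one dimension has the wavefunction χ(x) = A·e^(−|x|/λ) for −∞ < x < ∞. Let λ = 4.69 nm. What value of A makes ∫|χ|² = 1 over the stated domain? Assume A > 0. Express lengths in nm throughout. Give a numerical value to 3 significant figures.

A ≈ 0.462 nm^(-1/2)

We need A² ∫|f|² dx = 1, taking the integral from −∞ to ∞.
Using ∫₀^∞ xⁿ e^(−αx) dx = n!/αⁿ⁺¹, the integral (without the A² prefactor) comes out to λ.
Hence A² = 1/[λ].
Plugging in λ = 4.69 yields A = 0.4618.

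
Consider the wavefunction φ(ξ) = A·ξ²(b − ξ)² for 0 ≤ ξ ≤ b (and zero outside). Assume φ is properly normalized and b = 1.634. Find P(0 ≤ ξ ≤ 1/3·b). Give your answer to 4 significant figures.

P ≈ 0.1448

|φ|² is the probability density, so P = ∫_{0}^{1/3·b} |φ|² dξ.
With A² fixed by ∫|φ|² = 1, i.e. A² = (b^9/630)^(−1), substitute and integrate.
Substituting u = ξ/b, A² and the length scale cancel in the ratio: P = ∫_{0}^{1/3} u^4·(1 - u)^4 du / ∫_{0}^{1} u^4·(1 - u)^4 du.
An antiderivative of u^4·(1 - u)^4 is u^5·(70·u^4 - 315·u^3 + 540·u^2 - 420·u + 126)/630; evaluating from 0 to 1/3 gives ≈ 0.000229914, while the full integral is 1/630.
This works out to P = 0.14485.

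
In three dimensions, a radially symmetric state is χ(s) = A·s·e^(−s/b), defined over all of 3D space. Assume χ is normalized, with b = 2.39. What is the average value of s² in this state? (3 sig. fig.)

⟨s^2⟩ ≈ 42.8

⟨s²⟩ = ∫ s^2 |χ|² 4πs² ds over the full domain.
Since the A² factors cancel between numerator and denominator, ⟨s²⟩ = 15·b^2/2.
Putting b = 2.39 gives 42.84.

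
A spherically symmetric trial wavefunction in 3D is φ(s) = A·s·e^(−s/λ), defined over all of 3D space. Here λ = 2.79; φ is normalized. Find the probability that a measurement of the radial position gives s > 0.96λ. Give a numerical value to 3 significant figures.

With dV = 4πs²ds, the probability is ∫|φ|² dV over s > 0.96λ.
The full normalization integral is A²·[3·π·λ^5] = 1, fixing A².
Let u = s/λ; then A², 4π and the length scale all cancel, so P = ∫_{0.96}^{∞} u^4·e^(-2·u) du ÷ ∫_{0}^{∞} u^4·e^(-2·u) du.
Using ∫ u^4·e^(-2·u) du = -(u^4/2 + u^3 + 3·u^2/2 + 3·u/2 + 3/4)·e^(-2·u), the numerator is ≈ 0.71571 and the denominator is 3/4.
This evaluates to P = 0.9543.

P ≈ 0.954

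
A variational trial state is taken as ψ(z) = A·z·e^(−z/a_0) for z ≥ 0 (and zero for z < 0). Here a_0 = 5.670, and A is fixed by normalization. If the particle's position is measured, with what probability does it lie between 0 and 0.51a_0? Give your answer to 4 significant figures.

|ψ|² is the probability density, so P = ∫_{0}^{0.51a_0} |ψ|² dz.
Since A² = 1/(a_0^3/4), this is the region integral divided by the full normalization integral.
In terms of u = z/a_0 (A² and the length scale cancel between numerator and denominator), P = [∫_{0}^{0.51} u^2·e^(-2·u) du] / [∫_{0}^{∞} u^2·e^(-2·u) du].
An antiderivative of u^2·e^(-2·u) is -(2·u^2 + 2·u + 1)·e^(-2·u)/4; evaluating from 0 to 0.51 gives ≈ 0.0210042, while the full integral is 1/4.
Taking the ratio, P = 0.084017.

P ≈ 0.08402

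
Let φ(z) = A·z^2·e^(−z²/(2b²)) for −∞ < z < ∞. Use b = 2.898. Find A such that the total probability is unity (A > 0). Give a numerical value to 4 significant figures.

Normalization requires ∫|φ|² dz = 1, integrated from −∞ to ∞.
Differentiating ∫e^(−αz²) dz = √(π/α) under α to get the higher moments, carrying out the integral gives A² · 3·√(π)·b^5/4.
Setting this equal to 1 gives A² = 1/(3·√(π)·b^5/4).
Plugging in b = 2.898 yields A = 0.060665.

A ≈ 0.06066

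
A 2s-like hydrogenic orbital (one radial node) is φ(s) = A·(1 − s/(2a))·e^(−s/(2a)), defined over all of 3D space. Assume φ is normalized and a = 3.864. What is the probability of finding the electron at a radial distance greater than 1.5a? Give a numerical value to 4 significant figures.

P = ∫ |φ|² 4πs² ds over s > 1.5a.
The full normalization integral is A²·[8·π·a^3] = 1, fixing A².
In terms of u = s/a (A², 4π and the length scale all cancel between numerator and denominator), P = [∫_{1.5}^{∞} u^2·(1 - u/2)^2·e^(-u) du] / [∫_{0}^{∞} u^2·(1 - u/2)^2·e^(-u) du].
An antiderivative of u^2·(1 - u/2)^2·e^(-u) is -(u^4/4 + u^2 + 2·u + 2)·e^(-u); evaluating from 1.5 to ∞ gives 545·e^(-3/2)/64, while the full integral is 2.
This evaluates to P = 0.95005.

P ≈ 0.9500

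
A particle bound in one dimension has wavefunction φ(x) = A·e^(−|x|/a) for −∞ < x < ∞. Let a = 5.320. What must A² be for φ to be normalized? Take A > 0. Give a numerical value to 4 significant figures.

The normalization condition is ∫|φ|² dx = 1 from −∞ to ∞.
Using ∫₀^∞ xⁿ e^(−αx) dx = n!/αⁿ⁺¹, carrying out the integral gives A² · a.
Substituting a = 5.320 gives A² = 0.18797, so A = 0.43355.

A^2 ≈ 0.1880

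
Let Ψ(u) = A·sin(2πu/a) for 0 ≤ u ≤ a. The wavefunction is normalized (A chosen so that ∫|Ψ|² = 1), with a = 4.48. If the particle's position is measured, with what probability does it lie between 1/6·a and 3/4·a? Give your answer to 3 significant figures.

P ≈ 0.652

P = ∫_{1/6·a}^{3/4·a} |Ψ(u)|² du.
Since A² = 1/(a/2), this is the region integral divided by the full normalization integral.
Let t = u/a; then A² and the length scale cancel, so P = ∫_{1/6}^{3/4} sin(2·π·t)^2 dt ÷ ∫_{0}^{1} sin(2·π·t)^2 dt.
An antiderivative of sin(2·π·t)^2 is t/2 - sin(4·π·t)/(8·π); evaluating from 1/6 to 3/4 gives √(3)/(16·π) + 7/24, while the full integral is 1/2.
This works out to P = √(3)/(8·π) + 7/12.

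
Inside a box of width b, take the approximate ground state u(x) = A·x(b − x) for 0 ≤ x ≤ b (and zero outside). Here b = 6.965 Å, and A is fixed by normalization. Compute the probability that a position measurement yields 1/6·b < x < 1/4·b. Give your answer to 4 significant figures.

P ≈ 0.06802

|u|² is the probability density, so P = ∫_{1/6·b}^{1/4·b} |u|² dx.
The normalization integral ∫|u|²dx over the whole domain equals b^5/30·A², and A² cancels in the ratio.
In terms of t = x/b (A² and the length scale cancel between numerator and denominator), P = [∫_{1/6}^{1/4} t^2·(1 - t)^2 dt] / [∫_{0}^{1} t^2·(1 - t)^2 dt].
Using ∫ t^2·(1 - t)^2 dt = t^3·(6·t^2 - 15·t + 10)/30, the numerator is ≈ 0.00226739 and the denominator is 1/30.
The result is P = 0.068022.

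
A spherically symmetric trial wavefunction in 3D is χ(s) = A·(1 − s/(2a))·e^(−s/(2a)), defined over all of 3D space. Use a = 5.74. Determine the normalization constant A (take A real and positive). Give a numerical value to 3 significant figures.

Normalization requires ∫|χ|² 4πs² ds = 1, integrated from 0 to ∞.
(Spherical symmetry: dV = 4πs² ds.)
Recall ∫₀^∞ s^m e^(−s/β) ds = m!·β^(m+1), the integral (without the A² prefactor) comes out to 8·π·a^3.
Setting this equal to 1 gives A² = 1/(8·π·a^3).
Plugging in a = 5.74 yields A = 0.01450.

A ≈ 0.0145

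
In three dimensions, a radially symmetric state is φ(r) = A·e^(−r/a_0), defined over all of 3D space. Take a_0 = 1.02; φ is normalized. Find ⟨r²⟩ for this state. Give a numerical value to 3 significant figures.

⟨r^2⟩ ≈ 3.12

⟨r²⟩ = ∫ r^2 |φ|² 4πr² dr over the full domain.
Since the A² factors cancel between numerator and denominator, ⟨r²⟩ = 3·a_0^2.
With a_0 = 1.02, ⟨r^2⟩ = 3.121.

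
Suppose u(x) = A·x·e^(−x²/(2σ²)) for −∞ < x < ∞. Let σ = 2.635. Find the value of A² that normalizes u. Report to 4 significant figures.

Require ∫ |u|² dx = 1 over the whole domain.
With ∫_{−∞}^{∞} x^(2m) e^(−αx²) dx = (2m−1)!!·√π / (2^m α^(m+1/2)), carrying out the integral gives A² · √(π)·σ^3/2.
Substituting σ = 2.635 gives A² = 0.061676, so A = 0.24835.

A^2 ≈ 0.06168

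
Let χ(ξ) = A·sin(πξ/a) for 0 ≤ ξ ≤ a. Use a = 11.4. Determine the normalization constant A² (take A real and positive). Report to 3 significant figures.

A^2 ≈ 0.175

We need A² ∫|f|² dξ = 1, taking the integral from 0 to a.
With χ = A·sin(πξ/a), the integral evaluates to A²·[a/2].
Setting this equal to 1 gives A² = 1/(a/2).
Plugging in a = 11.4 yields A = 0.4189.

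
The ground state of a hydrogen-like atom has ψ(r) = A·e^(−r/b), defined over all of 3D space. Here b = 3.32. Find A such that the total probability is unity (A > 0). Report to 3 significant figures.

A ≈ 0.0933

Normalization requires ∫|ψ|² 4πr² dr = 1, integrated from 0 to ∞.
In 3D with spherical symmetry the volume element is 4πr² dr.
Recall ∫₀^∞ r^m e^(−r/β) dr = m!·β^(m+1), ∫|ψ|² 4πr² dr = A²·(π·b^3).
So A² = (π·b^3)^(−1).
Plugging in b = 3.32 yields A = 0.09326.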